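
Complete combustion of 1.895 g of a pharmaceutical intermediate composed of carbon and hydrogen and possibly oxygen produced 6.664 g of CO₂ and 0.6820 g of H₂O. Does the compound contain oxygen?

no

mol C = 6.664 g CO₂ ÷ 44.009 g/mol = 0.15142 mol
mol H = 2 × 0.6820 g H₂O ÷ 18.015 g/mol = 0.075715 mol
C and H together account for 1.8951 g — essentially the entire 1.895 g sample — so the compound contains no oxygen.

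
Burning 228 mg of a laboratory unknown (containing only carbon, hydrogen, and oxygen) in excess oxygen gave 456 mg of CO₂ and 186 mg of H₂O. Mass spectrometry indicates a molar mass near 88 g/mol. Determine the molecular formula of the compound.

mol C = 0.456 g CO₂ ÷ 44.009 g/mol = 0.01036 mol
mol H = 2 × 0.186 g H₂O ÷ 18.015 g/mol = 0.02065 mol
mass O = 0.228 − (0.1245 + 0.02081) = 0.08273 g → mol O = 0.08273 ÷ 15.999 = 0.005171 mol
Divide by the smallest (0.005171 mol): C 2.004, H 3.993, O 1.000
Empirical formula: C2H4O
Empirical-formula mass = 44.05 g/mol; 88 ÷ 44.05 ≈ 2, so the molecular formula is C4H8O2.

C4H8O2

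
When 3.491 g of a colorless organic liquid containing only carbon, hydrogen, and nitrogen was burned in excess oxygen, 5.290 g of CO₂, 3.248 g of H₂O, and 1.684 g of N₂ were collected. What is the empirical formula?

CH3N

mol C = 5.290 g CO₂ ÷ 44.009 g/mol = 0.12020 mol
mol H = 2 × 3.248 g H₂O ÷ 18.015 g/mol = 0.36059 mol
mol N = 2 × 1.684 g N₂ ÷ 28.014 g/mol = 0.12023 mol
Divide by the smallest (0.12020 mol): C 1.000, H 3.000, N 1.000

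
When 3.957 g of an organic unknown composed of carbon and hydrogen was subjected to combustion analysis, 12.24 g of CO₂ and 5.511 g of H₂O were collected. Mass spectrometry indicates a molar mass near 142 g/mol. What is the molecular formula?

C10H22

mol C = 12.24 g CO₂ ÷ 44.009 g/mol = 0.27812 mol
mol H = 2 × 5.511 g H₂O ÷ 18.015 g/mol = 0.61182 mol
Divide by the smallest (0.27812 mol): C 1.000, H 2.200
Multiplying each by 5 gives whole numbers: C 5.00, H 11.00
Empirical formula: C5H11
Empirical-formula mass = 71.14 g/mol; 142 ÷ 71.14 ≈ 2, so the molecular formula is C10H22.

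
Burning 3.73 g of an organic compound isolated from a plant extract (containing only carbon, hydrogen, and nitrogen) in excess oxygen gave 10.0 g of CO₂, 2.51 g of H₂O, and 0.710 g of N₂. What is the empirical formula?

C9H11N2

mol C = 10.0 g CO₂ ÷ 44.009 g/mol = 0.2272 mol
mol H = 2 × 2.51 g H₂O ÷ 18.015 g/mol = 0.2787 mol
mol N = 2 × 0.710 g N₂ ÷ 28.014 g/mol = 0.05069 mol
Divide by the smallest (0.05069 mol): C 4.483, H 5.497, N 1.000
Multiplying each by 2 gives whole numbers: C 8.97, H 10.99, N 2.00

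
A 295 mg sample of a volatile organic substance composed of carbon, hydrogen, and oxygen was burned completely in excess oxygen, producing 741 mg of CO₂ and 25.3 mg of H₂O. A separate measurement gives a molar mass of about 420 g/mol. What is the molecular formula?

mol C = 0.741 g CO₂ ÷ 44.009 g/mol = 0.01684 mol
mol H = 2 × 0.0253 g H₂O ÷ 18.015 g/mol = 0.002809 mol
mass O = 0.295 − (0.2022 + 0.002831) = 0.08993 g → mol O = 0.08993 ÷ 15.999 = 0.005621 mol
Divide by the smallest (0.002809 mol): C 5.995, H 1.000, O 2.001
Empirical formula: C6HO2
Empirical-formula mass = 105.07 g/mol; 420 ÷ 105.07 ≈ 4, so the molecular formula is C24H4O8.

C24H4O8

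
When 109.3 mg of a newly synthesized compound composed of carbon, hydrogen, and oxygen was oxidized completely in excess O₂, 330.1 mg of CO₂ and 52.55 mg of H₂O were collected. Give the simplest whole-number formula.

C9H7O

mol C = 0.3301 g CO₂ ÷ 44.009 g/mol = 0.0075007 mol
mol H = 2 × 0.05255 g H₂O ÷ 18.015 g/mol = 0.0058340 mol
mass O = 0.1093 − (0.090091 + 0.0058807) = 0.013328 g → mol O = 0.013328 ÷ 15.999 = 0.00083305 mol
Divide by the smallest (0.00083305 mol): C 9.004, H 7.003, O 1.000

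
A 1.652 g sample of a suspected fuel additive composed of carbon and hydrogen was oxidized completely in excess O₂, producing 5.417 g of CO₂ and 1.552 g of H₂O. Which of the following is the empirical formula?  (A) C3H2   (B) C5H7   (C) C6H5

(B) C5H7

mol C = 5.417 g CO₂ ÷ 44.009 g/mol = 0.12309 mol
mol H = 2 × 1.552 g H₂O ÷ 18.015 g/mol = 0.17230 mol
Divide by the smallest (0.12309 mol): C 1.000, H 1.400
Multiplying each by 5 gives whole numbers: C 5.00, H 7.00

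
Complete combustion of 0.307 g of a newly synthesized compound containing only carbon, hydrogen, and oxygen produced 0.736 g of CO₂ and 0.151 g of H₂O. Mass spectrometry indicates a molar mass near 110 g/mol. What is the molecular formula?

C6H6O2

mol C = 0.736 g CO₂ ÷ 44.009 g/mol = 0.01672 mol
mol H = 2 × 0.151 g H₂O ÷ 18.015 g/mol = 0.01676 mol
mass O = 0.307 − (0.2009 + 0.01690) = 0.08923 g → mol O = 0.08923 ÷ 15.999 = 0.005577 mol
Divide by the smallest (0.005577 mol): C 2.999, H 3.006, O 1.000
Empirical formula: C3H3O
Empirical-formula mass = 55.06 g/mol; 110 ÷ 55.06 ≈ 2, so the molecular formula is C6H6O2.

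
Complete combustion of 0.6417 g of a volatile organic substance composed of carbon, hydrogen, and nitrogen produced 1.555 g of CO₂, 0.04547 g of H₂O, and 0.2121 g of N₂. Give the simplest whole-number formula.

C7HN3

mol C = 1.555 g CO₂ ÷ 44.009 g/mol = 0.035334 mol
mol H = 2 × 0.04547 g H₂O ÷ 18.015 g/mol = 0.0050480 mol
mol N = 2 × 0.2121 g N₂ ÷ 28.014 g/mol = 0.015142 mol
Divide by the smallest (0.0050480 mol): C 7.000, H 1.000, N 3.000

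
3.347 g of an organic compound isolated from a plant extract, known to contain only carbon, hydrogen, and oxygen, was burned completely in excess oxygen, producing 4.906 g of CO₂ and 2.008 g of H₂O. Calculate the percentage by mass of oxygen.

mol C = 4.906 g CO₂ ÷ 44.009 g/mol = 0.11148 mol
mol H = 2 × 2.008 g H₂O ÷ 18.015 g/mol = 0.22293 mol
mass O = 3.347 − (1.3390 + 0.22471) = 1.7833 g → mol O = 1.7833 ÷ 15.999 = 0.11147 mol
mass % O = 1.7833 g ÷ 3.347 g × 100%

53.28%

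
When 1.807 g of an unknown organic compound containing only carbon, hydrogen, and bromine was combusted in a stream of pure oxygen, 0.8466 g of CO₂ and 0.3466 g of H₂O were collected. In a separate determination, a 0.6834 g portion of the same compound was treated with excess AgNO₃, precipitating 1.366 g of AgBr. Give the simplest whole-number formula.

mol C = 0.8466 g CO₂ ÷ 44.009 g/mol = 0.019237 mol
mol H = 2 × 0.3466 g H₂O ÷ 18.015 g/mol = 0.038479 mol
From the AgBr data: mol Br per gram of compound = (1.366 ÷ 187.772) ÷ 0.6834 = 0.010645 mol/g, so in the 1.807 g combustion sample mol Br = 0.019235 mol
Divide by the smallest (0.019235 mol): C 1.000, H 2.000, Br 1.000

CH2Br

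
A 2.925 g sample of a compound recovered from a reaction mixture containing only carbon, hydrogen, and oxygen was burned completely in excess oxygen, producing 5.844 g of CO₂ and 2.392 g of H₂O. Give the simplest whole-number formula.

mol C = 5.844 g CO₂ ÷ 44.009 g/mol = 0.13279 mol
mol H = 2 × 2.392 g H₂O ÷ 18.015 g/mol = 0.26556 mol
mass O = 2.925 − (1.5950 + 0.26768) = 1.0624 g → mol O = 1.0624 ÷ 15.999 = 0.066402 mol
Divide by the smallest (0.066402 mol): C 2.000, H 3.999, O 1.000

C2H4O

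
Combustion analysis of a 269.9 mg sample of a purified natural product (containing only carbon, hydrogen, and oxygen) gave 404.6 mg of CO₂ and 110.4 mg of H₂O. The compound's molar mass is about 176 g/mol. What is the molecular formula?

mol C = 0.4046 g CO₂ ÷ 44.009 g/mol = 0.0091936 mol
mol H = 2 × 0.1104 g H₂O ÷ 18.015 g/mol = 0.012256 mol
mass O = 0.2699 − (0.11042 + 0.012355) = 0.14712 g → mol O = 0.14712 ÷ 15.999 = 0.0091957 mol
Divide by the smallest (0.0091936 mol): C 1.000, H 1.333, O 1.000
Multiplying each by 3 gives whole numbers: C 3.00, H 4.00, O 3.00
Empirical formula: C3H4O3
Empirical-formula mass = 88.06 g/mol; 176 ÷ 88.06 ≈ 2, so the molecular formula is C6H8O6.

C6H8O6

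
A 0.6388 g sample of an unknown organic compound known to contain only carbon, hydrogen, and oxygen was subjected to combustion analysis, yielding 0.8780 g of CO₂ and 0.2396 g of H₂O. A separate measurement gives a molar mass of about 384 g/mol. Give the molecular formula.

C12H16O14

mol C = 0.8780 g CO₂ ÷ 44.009 g/mol = 0.019950 mol
mol H = 2 × 0.2396 g H₂O ÷ 18.015 g/mol = 0.026600 mol
mass O = 0.6388 − (0.23963 + 0.026813) = 0.37236 g → mol O = 0.37236 ÷ 15.999 = 0.023274 mol
Divide by the smallest (0.019950 mol): C 1.000, H 1.333, O 1.167
Multiplying each by 6 gives whole numbers: C 6.00, H 8.00, O 7.00
Empirical formula: C6H8O7
Empirical-formula mass = 192.12 g/mol; 384 ÷ 192.12 ≈ 2, so the molecular formula is C12H16O14.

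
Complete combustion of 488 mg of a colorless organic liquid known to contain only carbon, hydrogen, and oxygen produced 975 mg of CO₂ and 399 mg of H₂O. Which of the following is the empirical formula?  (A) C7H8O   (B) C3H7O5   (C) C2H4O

(C) C2H4O

mol C = 0.975 g CO₂ ÷ 44.009 g/mol = 0.02215 mol
mol H = 2 × 0.399 g H₂O ÷ 18.015 g/mol = 0.04430 mol
mass O = 0.488 − (0.2661 + 0.04465) = 0.1773 g → mol O = 0.1773 ÷ 15.999 = 0.01108 mol
Divide by the smallest (0.01108 mol): C 2.000, H 3.998, O 1.000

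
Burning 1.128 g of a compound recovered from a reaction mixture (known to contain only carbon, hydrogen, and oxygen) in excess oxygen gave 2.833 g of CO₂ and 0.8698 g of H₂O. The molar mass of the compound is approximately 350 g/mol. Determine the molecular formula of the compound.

mol C = 2.833 g CO₂ ÷ 44.009 g/mol = 0.064373 mol
mol H = 2 × 0.8698 g H₂O ÷ 18.015 g/mol = 0.096564 mol
mass O = 1.128 − (0.77319 + 0.097336) = 0.25748 g → mol O = 0.25748 ÷ 15.999 = 0.016093 mol
Divide by the smallest (0.016093 mol): C 4.000, H 6.000, O 1.000
Empirical formula: C4H6O
Empirical-formula mass = 70.09 g/mol; 350 ÷ 70.09 ≈ 5, so the molecular formula is C20H30O5.

C20H30O5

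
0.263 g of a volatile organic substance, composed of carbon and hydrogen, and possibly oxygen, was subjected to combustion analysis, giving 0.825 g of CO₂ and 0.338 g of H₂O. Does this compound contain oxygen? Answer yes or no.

mol C = 0.825 g CO₂ ÷ 44.009 g/mol = 0.01875 mol
mol H = 2 × 0.338 g H₂O ÷ 18.015 g/mol = 0.03752 mol
C and H together account for 0.2630 g — essentially the entire 0.263 g sample — so the compound contains no oxygen.

no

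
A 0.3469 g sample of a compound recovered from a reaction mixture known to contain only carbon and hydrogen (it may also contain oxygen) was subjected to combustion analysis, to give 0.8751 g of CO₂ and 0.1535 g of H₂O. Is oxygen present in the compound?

yes

mol C = 0.8751 g CO₂ ÷ 44.009 g/mol = 0.019885 mol
mol H = 2 × 0.1535 g H₂O ÷ 18.015 g/mol = 0.017041 mol
C and H account for only 0.25601 g of the 0.3469 g sample; the remaining 0.090889 g must be oxygen.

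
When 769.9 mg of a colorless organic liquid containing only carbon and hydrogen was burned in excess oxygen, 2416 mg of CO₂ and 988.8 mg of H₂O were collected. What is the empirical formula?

CH2

mol C = 2.416 g CO₂ ÷ 44.009 g/mol = 0.054898 mol
mol H = 2 × 0.9888 g H₂O ÷ 18.015 g/mol = 0.10978 mol
Divide by the smallest (0.054898 mol): C 1.000, H 2.000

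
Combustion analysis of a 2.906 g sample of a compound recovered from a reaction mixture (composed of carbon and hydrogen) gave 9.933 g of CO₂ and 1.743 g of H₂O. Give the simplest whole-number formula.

C7H6

mol C = 9.933 g CO₂ ÷ 44.009 g/mol = 0.22570 mol
mol H = 2 × 1.743 g H₂O ÷ 18.015 g/mol = 0.19351 mol
Divide by the smallest (0.19351 mol): C 1.166, H 1.000
Multiplying each by 6 gives whole numbers: C 7.00, H 6.00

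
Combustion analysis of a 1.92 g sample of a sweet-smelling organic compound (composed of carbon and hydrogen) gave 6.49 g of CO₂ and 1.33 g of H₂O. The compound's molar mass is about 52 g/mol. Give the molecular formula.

mol C = 6.49 g CO₂ ÷ 44.009 g/mol = 0.1475 mol
mol H = 2 × 1.33 g H₂O ÷ 18.015 g/mol = 0.1477 mol
Divide by the smallest (0.1475 mol): C 1.000, H 1.001
Empirical formula: CH
Empirical-formula mass = 13.02 g/mol; 52 ÷ 13.02 ≈ 4, so the molecular formula is C4H4.

C4H4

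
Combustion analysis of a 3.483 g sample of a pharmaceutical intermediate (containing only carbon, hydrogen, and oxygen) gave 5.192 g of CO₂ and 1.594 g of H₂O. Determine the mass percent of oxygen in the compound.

54.20%

mol C = 5.192 g CO₂ ÷ 44.009 g/mol = 0.11798 mol
mol H = 2 × 1.594 g H₂O ÷ 18.015 g/mol = 0.17696 mol
mass O = 3.483 − (1.4170 + 0.17838) = 1.8876 g → mol O = 1.8876 ÷ 15.999 = 0.11798 mol
mass % O = 1.8876 g ÷ 3.483 g × 100%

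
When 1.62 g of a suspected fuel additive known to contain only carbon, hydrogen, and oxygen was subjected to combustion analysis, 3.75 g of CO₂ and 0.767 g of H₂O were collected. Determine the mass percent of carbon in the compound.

63.2%

mol C = 3.75 g CO₂ ÷ 44.009 g/mol = 0.08521 mol
mol H = 2 × 0.767 g H₂O ÷ 18.015 g/mol = 0.08515 mol
mass O = 1.62 − (1.023 + 0.08583) = 0.5107 g → mol O = 0.5107 ÷ 15.999 = 0.03192 mol
mass % C = 1.023 g ÷ 1.62 g × 100%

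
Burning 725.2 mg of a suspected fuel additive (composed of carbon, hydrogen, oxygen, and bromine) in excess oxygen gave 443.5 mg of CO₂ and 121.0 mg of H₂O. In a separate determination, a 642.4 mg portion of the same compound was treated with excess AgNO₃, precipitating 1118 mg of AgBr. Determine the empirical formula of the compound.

C3H4Br2O

mol C = 0.4435 g CO₂ ÷ 44.009 g/mol = 0.010077 mol
mol H = 2 × 0.1210 g H₂O ÷ 18.015 g/mol = 0.013433 mol
From the AgBr data: mol Br per gram of compound = (1.118 ÷ 187.772) ÷ 0.6424 = 0.0092684 mol/g, so in the 0.7252 g combustion sample mol Br = 0.0067215 mol
mass O = 0.7252 − (0.12104 + 0.013541 + 0.53707) = 0.053548 g → mol O = 0.053548 ÷ 15.999 = 0.0033469 mol
Divide by the smallest (0.0033469 mol): C 3.011, H 4.014, Br 2.008, O 1.000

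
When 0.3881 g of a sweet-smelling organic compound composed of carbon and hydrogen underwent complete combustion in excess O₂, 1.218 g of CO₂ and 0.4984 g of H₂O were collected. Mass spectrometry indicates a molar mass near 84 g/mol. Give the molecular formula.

C6H12

mol C = 1.218 g CO₂ ÷ 44.009 g/mol = 0.027676 mol
mol H = 2 × 0.4984 g H₂O ÷ 18.015 g/mol = 0.055332 mol
Divide by the smallest (0.027676 mol): C 1.000, H 1.999
Empirical formula: CH2
Empirical-formula mass = 14.03 g/mol; 84 ÷ 14.03 ≈ 6, so the molecular formula is C6H12.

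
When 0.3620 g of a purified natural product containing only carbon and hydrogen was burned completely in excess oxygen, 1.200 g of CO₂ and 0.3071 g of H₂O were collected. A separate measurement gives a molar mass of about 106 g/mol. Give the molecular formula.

C8H10

mol C = 1.200 g CO₂ ÷ 44.009 g/mol = 0.027267 mol
mol H = 2 × 0.3071 g H₂O ÷ 18.015 g/mol = 0.034094 mol
Divide by the smallest (0.027267 mol): C 1.000, H 1.250
Multiplying each by 4 gives whole numbers: C 4.00, H 5.00
Empirical formula: C4H5
Empirical-formula mass = 53.08 g/mol; 106 ÷ 53.08 ≈ 2, so the molecular formula is C8H10.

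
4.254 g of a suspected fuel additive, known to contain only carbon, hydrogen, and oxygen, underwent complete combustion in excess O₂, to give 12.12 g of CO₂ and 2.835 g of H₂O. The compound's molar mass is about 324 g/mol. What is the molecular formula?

C21H24O3

mol C = 12.12 g CO₂ ÷ 44.009 g/mol = 0.27540 mol
mol H = 2 × 2.835 g H₂O ÷ 18.015 g/mol = 0.31474 mol
mass O = 4.254 − (3.3078 + 0.31726) = 0.62894 g → mol O = 0.62894 ÷ 15.999 = 0.039311 mol
Divide by the smallest (0.039311 mol): C 7.006, H 8.006, O 1.000
Empirical formula: C7H8O
Empirical-formula mass = 108.14 g/mol; 324 ÷ 108.14 ≈ 3, so the molecular formula is C21H24O3.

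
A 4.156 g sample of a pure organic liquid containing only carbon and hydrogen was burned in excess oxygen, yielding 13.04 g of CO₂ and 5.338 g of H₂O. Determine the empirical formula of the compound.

CH2

mol C = 13.04 g CO₂ ÷ 44.009 g/mol = 0.29630 mol
mol H = 2 × 5.338 g H₂O ÷ 18.015 g/mol = 0.59262 mol
Divide by the smallest (0.29630 mol): C 1.000, H 2.000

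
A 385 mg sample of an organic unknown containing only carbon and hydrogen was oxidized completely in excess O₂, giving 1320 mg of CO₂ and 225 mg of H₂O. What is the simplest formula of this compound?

mol C = 1.32 g CO₂ ÷ 44.009 g/mol = 0.02999 mol
mol H = 2 × 0.225 g H₂O ÷ 18.015 g/mol = 0.02498 mol
Divide by the smallest (0.02498 mol): C 1.201, H 1.000
Multiplying each by 5 gives whole numbers: C 6.00, H 5.00

C6H5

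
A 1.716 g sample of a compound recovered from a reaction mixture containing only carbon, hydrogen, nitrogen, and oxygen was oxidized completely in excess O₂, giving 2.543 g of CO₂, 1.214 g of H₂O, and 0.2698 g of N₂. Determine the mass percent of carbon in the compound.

mol C = 2.543 g CO₂ ÷ 44.009 g/mol = 0.057784 mol
mol H = 2 × 1.214 g H₂O ÷ 18.015 g/mol = 0.13478 mol
mol N = 2 × 0.2698 g N₂ ÷ 28.014 g/mol = 0.019262 mol
mass O = 1.716 − (0.69404 + 0.13585 + 0.26980) = 0.61631 g → mol O = 0.61631 ÷ 15.999 = 0.038522 mol
mass % C = 0.69404 g ÷ 1.716 g × 100%

40.45%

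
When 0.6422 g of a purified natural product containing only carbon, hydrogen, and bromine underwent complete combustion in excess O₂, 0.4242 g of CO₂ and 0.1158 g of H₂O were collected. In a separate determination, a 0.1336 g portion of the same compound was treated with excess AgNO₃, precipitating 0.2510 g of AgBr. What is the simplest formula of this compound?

C3H4Br2

mol C = 0.4242 g CO₂ ÷ 44.009 g/mol = 0.0096389 mol
mol H = 2 × 0.1158 g H₂O ÷ 18.015 g/mol = 0.012856 mol
From the AgBr data: mol Br per gram of compound = (0.2510 ÷ 187.772) ÷ 0.1336 = 0.010005 mol/g, so in the 0.6422 g combustion sample mol Br = 0.0064255 mol
Divide by the smallest (0.0064255 mol): C 1.500, H 2.001, Br 1.000
Multiplying each by 2 gives whole numbers: C 3.00, H 4.00, Br 2.00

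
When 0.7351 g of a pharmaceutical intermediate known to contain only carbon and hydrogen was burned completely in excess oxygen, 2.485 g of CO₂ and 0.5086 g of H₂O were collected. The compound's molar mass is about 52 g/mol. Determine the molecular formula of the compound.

C4H4

mol C = 2.485 g CO₂ ÷ 44.009 g/mol = 0.056466 mol
mol H = 2 × 0.5086 g H₂O ÷ 18.015 g/mol = 0.056464 mol
Divide by the smallest (0.056464 mol): C 1.000, H 1.000
Empirical formula: CH
Empirical-formula mass = 13.02 g/mol; 52 ÷ 13.02 ≈ 4, so the molecular formula is C4H4.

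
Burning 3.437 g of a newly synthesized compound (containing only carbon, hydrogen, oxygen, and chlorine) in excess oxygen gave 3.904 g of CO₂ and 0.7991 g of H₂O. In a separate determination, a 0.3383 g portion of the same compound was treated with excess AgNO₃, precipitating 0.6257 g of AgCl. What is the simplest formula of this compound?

mol C = 3.904 g CO₂ ÷ 44.009 g/mol = 0.088709 mol
mol H = 2 × 0.7991 g H₂O ÷ 18.015 g/mol = 0.088715 mol
From the AgCl data: mol Cl per gram of compound = (0.6257 ÷ 143.318) ÷ 0.3383 = 0.012905 mol/g, so in the 3.437 g combustion sample mol Cl = 0.044355 mol
mass O = 3.437 − (1.0655 + 0.089425 + 1.5724) = 0.70970 g → mol O = 0.70970 ÷ 15.999 = 0.044359 mol
Divide by the smallest (0.044355 mol): C 2.000, H 2.000, Cl 1.000, O 1.000

C2H2ClO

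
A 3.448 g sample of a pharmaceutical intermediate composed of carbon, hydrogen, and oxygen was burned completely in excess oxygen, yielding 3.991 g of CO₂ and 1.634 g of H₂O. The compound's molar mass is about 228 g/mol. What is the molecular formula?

C6H12O9

mol C = 3.991 g CO₂ ÷ 44.009 g/mol = 0.090686 mol
mol H = 2 × 1.634 g H₂O ÷ 18.015 g/mol = 0.18140 mol
mass O = 3.448 − (1.0892 + 0.18286) = 2.1759 g → mol O = 2.1759 ÷ 15.999 = 0.13600 mol
Divide by the smallest (0.090686 mol): C 1.000, H 2.000, O 1.500
Multiplying each by 2 gives whole numbers: C 2.00, H 4.00, O 3.00
Empirical formula: C2H4O3
Empirical-formula mass = 76.05 g/mol; 228 ÷ 76.05 ≈ 3, so the molecular formula is C6H12O9.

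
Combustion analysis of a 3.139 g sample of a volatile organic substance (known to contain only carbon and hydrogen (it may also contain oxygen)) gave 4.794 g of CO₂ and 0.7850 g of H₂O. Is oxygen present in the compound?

mol C = 4.794 g CO₂ ÷ 44.009 g/mol = 0.10893 mol
mol H = 2 × 0.7850 g H₂O ÷ 18.015 g/mol = 0.087150 mol
C and H account for only 1.3962 g of the 3.139 g sample; the remaining 1.7428 g must be oxygen.

yes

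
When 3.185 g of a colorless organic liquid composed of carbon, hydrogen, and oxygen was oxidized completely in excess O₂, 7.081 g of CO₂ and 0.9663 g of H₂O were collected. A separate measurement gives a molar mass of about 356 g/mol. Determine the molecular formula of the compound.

mol C = 7.081 g CO₂ ÷ 44.009 g/mol = 0.16090 mol
mol H = 2 × 0.9663 g H₂O ÷ 18.015 g/mol = 0.10728 mol
mass O = 3.185 − (1.9326 + 0.10814) = 1.1443 g → mol O = 1.1443 ÷ 15.999 = 0.071524 mol
Divide by the smallest (0.071524 mol): C 2.250, H 1.500, O 1.000
Multiplying each by 4 gives whole numbers: C 9.00, H 6.00, O 4.00
Empirical formula: C9H6O4
Empirical-formula mass = 178.14 g/mol; 356 ÷ 178.14 ≈ 2, so the molecular formula is C18H12O8.

C18H12O8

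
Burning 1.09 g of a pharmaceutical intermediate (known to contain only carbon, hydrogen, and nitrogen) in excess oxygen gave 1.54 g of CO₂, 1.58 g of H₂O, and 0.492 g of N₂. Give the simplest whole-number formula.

CH5N

mol C = 1.54 g CO₂ ÷ 44.009 g/mol = 0.03499 mol
mol H = 2 × 1.58 g H₂O ÷ 18.015 g/mol = 0.1754 mol
mol N = 2 × 0.492 g N₂ ÷ 28.014 g/mol = 0.03513 mol
Divide by the smallest (0.03499 mol): C 1.000, H 5.013, N 1.004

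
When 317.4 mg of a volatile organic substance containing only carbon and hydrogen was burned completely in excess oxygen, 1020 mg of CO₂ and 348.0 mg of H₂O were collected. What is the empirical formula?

mol C = 1.020 g CO₂ ÷ 44.009 g/mol = 0.023177 mol
mol H = 2 × 0.3480 g H₂O ÷ 18.015 g/mol = 0.038634 mol
Divide by the smallest (0.023177 mol): C 1.000, H 1.667
Multiplying each by 3 gives whole numbers: C 3.00, H 5.00

C3H5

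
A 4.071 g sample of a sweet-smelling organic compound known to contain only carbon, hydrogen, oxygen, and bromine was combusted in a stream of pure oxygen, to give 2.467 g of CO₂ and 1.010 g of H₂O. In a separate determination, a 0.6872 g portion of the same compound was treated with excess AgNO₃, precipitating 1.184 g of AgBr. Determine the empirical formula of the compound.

C3H6Br2O

mol C = 2.467 g CO₂ ÷ 44.009 g/mol = 0.056057 mol
mol H = 2 × 1.010 g H₂O ÷ 18.015 g/mol = 0.11213 mol
From the AgBr data: mol Br per gram of compound = (1.184 ÷ 187.772) ÷ 0.6872 = 0.0091757 mol/g, so in the 4.071 g combustion sample mol Br = 0.037354 mol
mass O = 4.071 − (0.67330 + 0.11303 + 2.9847) = 0.29993 g → mol O = 0.29993 ÷ 15.999 = 0.018747 mol
Divide by the smallest (0.018747 mol): C 2.990, H 5.981, Br 1.993, O 1.000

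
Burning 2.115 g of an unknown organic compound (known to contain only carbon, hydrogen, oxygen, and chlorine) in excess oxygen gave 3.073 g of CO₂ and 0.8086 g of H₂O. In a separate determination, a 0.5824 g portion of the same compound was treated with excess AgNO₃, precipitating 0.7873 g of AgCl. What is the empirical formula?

C7H9Cl2O3

mol C = 3.073 g CO₂ ÷ 44.009 g/mol = 0.069827 mol
mol H = 2 × 0.8086 g H₂O ÷ 18.015 g/mol = 0.089770 mol
From the AgCl data: mol Cl per gram of compound = (0.7873 ÷ 143.318) ÷ 0.5824 = 0.0094323 mol/g, so in the 2.115 g combustion sample mol Cl = 0.019949 mol
mass O = 2.115 − (0.83869 + 0.090488 + 0.70720) = 0.47862 g → mol O = 0.47862 ÷ 15.999 = 0.029916 mol
Divide by the smallest (0.019949 mol): C 3.500, H 4.500, Cl 1.000, O 1.500
Multiplying each by 2 gives whole numbers: C 7.00, H 9.00, Cl 2.00, O 3.00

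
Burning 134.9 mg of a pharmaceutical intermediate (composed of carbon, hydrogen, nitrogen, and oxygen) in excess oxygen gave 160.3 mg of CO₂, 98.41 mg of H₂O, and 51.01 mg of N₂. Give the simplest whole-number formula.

mol C = 0.1603 g CO₂ ÷ 44.009 g/mol = 0.0036424 mol
mol H = 2 × 0.09841 g H₂O ÷ 18.015 g/mol = 0.010925 mol
mol N = 2 × 0.05101 g N₂ ÷ 28.014 g/mol = 0.0036418 mol
mass O = 0.1349 − (0.043749 + 0.011013 + 0.051010) = 0.029128 g → mol O = 0.029128 ÷ 15.999 = 0.0018206 mol
Divide by the smallest (0.0018206 mol): C 2.001, H 6.001, N 2.000, O 1.000

C2H6N2O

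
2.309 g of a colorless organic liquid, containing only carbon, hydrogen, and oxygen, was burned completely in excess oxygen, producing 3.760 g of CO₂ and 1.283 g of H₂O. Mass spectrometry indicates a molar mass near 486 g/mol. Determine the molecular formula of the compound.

C18H30O15

mol C = 3.760 g CO₂ ÷ 44.009 g/mol = 0.085437 mol
mol H = 2 × 1.283 g H₂O ÷ 18.015 g/mol = 0.14244 mol
mass O = 2.309 − (1.0262 + 0.14358) = 1.1392 g → mol O = 1.1392 ÷ 15.999 = 0.071207 mol
Divide by the smallest (0.071207 mol): C 1.200, H 2.000, O 1.000
Multiplying each by 5 gives whole numbers: C 6.00, H 10.00, O 5.00
Empirical formula: C6H10O5
Empirical-formula mass = 162.14 g/mol; 486 ÷ 162.14 ≈ 3, so the molecular formula is C18H30O15.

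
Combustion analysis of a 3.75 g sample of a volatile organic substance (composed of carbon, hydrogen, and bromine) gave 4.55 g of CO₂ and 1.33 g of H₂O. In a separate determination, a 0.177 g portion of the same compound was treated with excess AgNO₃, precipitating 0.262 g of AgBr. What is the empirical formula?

mol C = 4.55 g CO₂ ÷ 44.009 g/mol = 0.1034 mol
mol H = 2 × 1.33 g H₂O ÷ 18.015 g/mol = 0.1477 mol
From the AgBr data: mol Br per gram of compound = (0.262 ÷ 187.772) ÷ 0.177 = 0.007883 mol/g, so in the 3.75 g combustion sample mol Br = 0.02956 mol
Divide by the smallest (0.02956 mol): C 3.497, H 4.995, Br 1.000
Multiplying each by 2 gives whole numbers: C 6.99, H 9.99, Br 2.00

C7H10Br2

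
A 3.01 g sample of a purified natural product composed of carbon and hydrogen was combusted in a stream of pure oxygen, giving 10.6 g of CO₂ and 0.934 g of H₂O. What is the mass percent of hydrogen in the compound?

3.5%

mol C = 10.6 g CO₂ ÷ 44.009 g/mol = 0.2409 mol
mol H = 2 × 0.934 g H₂O ÷ 18.015 g/mol = 0.1037 mol
mass % H = 0.1045 g ÷ 3.01 g × 100%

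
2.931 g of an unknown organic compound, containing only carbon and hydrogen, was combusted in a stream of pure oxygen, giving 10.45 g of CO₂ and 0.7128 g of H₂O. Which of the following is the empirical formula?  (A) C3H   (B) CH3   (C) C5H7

(A) C3H

mol C = 10.45 g CO₂ ÷ 44.009 g/mol = 0.23745 mol
mol H = 2 × 0.7128 g H₂O ÷ 18.015 g/mol = 0.079134 mol
Divide by the smallest (0.079134 mol): C 3.001, H 1.000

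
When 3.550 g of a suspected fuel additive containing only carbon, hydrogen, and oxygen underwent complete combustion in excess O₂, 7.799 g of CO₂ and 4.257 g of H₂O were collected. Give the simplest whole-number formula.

mol C = 7.799 g CO₂ ÷ 44.009 g/mol = 0.17721 mol
mol H = 2 × 4.257 g H₂O ÷ 18.015 g/mol = 0.47261 mol
mass O = 3.550 − (2.1285 + 0.47639) = 0.94510 g → mol O = 0.94510 ÷ 15.999 = 0.059072 mol
Divide by the smallest (0.059072 mol): C 3.000, H 8.000, O 1.000

C3H8O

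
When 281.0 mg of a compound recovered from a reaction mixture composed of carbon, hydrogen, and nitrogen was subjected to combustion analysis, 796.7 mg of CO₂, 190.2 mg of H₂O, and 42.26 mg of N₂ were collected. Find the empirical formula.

C6H7N

mol C = 0.7967 g CO₂ ÷ 44.009 g/mol = 0.018103 mol
mol H = 2 × 0.1902 g H₂O ÷ 18.015 g/mol = 0.021116 mol
mol N = 2 × 0.04226 g N₂ ÷ 28.014 g/mol = 0.0030171 mol
Divide by the smallest (0.0030171 mol): C 6.000, H 6.999, N 1.000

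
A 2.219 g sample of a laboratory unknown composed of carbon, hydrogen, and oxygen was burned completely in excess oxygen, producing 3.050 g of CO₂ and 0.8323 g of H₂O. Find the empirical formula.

C6H8O7

mol C = 3.050 g CO₂ ÷ 44.009 g/mol = 0.069304 mol
mol H = 2 × 0.8323 g H₂O ÷ 18.015 g/mol = 0.092401 mol
mass O = 2.219 − (0.83241 + 0.093140) = 1.2934 g → mol O = 1.2934 ÷ 15.999 = 0.080846 mol
Divide by the smallest (0.069304 mol): C 1.000, H 1.333, O 1.167
Multiplying each by 6 gives whole numbers: C 6.00, H 8.00, O 7.00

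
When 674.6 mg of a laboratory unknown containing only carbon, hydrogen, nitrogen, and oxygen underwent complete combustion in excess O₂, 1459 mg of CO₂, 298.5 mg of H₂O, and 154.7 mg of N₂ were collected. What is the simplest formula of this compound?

mol C = 1.459 g CO₂ ÷ 44.009 g/mol = 0.033152 mol
mol H = 2 × 0.2985 g H₂O ÷ 18.015 g/mol = 0.033139 mol
mol N = 2 × 0.1547 g N₂ ÷ 28.014 g/mol = 0.011044 mol
mass O = 0.6746 − (0.39819 + 0.033404 + 0.15470) = 0.088303 g → mol O = 0.088303 ÷ 15.999 = 0.0055193 mol
Divide by the smallest (0.0055193 mol): C 6.007, H 6.004, N 2.001, O 1.000

C6H6N2O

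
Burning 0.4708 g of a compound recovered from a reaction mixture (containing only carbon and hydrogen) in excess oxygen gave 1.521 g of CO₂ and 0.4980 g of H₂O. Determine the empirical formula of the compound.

C5H8

mol C = 1.521 g CO₂ ÷ 44.009 g/mol = 0.034561 mol
mol H = 2 × 0.4980 g H₂O ÷ 18.015 g/mol = 0.055287 mol
Divide by the smallest (0.034561 mol): C 1.000, H 1.600
Multiplying each by 5 gives whole numbers: C 5.00, H 8.00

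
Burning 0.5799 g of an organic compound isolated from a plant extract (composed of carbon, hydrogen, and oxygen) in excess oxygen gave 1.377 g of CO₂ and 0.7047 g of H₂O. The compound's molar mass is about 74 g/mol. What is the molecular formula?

mol C = 1.377 g CO₂ ÷ 44.009 g/mol = 0.031289 mol
mol H = 2 × 0.7047 g H₂O ÷ 18.015 g/mol = 0.078235 mol
mass O = 0.5799 − (0.37581 + 0.078861) = 0.12523 g → mol O = 0.12523 ÷ 15.999 = 0.0078271 mol
Divide by the smallest (0.0078271 mol): C 3.998, H 9.995, O 1.000
Empirical formula: C4H10O
Empirical-formula mass = 74.12 g/mol; 74 ÷ 74.12 ≈ 1, so the molecular formula is C4H10O.

C4H10O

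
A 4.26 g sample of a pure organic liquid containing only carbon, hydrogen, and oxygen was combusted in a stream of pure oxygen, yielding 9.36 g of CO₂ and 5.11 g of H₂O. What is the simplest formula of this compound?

mol C = 9.36 g CO₂ ÷ 44.009 g/mol = 0.2127 mol
mol H = 2 × 5.11 g H₂O ÷ 18.015 g/mol = 0.5673 mol
mass O = 4.26 − (2.555 + 0.5718) = 1.134 g → mol O = 1.134 ÷ 15.999 = 0.07086 mol
Divide by the smallest (0.07086 mol): C 3.002, H 8.007, O 1.000

C3H8O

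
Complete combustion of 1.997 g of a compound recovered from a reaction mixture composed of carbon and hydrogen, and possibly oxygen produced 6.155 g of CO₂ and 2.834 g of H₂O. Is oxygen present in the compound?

no

mol C = 6.155 g CO₂ ÷ 44.009 g/mol = 0.13986 mol
mol H = 2 × 2.834 g H₂O ÷ 18.015 g/mol = 0.31463 mol
C and H together account for 1.9970 g — essentially the entire 1.997 g sample — so the compound contains no oxygen.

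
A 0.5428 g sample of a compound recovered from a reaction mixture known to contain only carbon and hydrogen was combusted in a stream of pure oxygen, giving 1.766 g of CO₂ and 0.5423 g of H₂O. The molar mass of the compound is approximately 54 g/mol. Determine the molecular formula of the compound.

mol C = 1.766 g CO₂ ÷ 44.009 g/mol = 0.040128 mol
mol H = 2 × 0.5423 g H₂O ÷ 18.015 g/mol = 0.060205 mol
Divide by the smallest (0.040128 mol): C 1.000, H 1.500
Multiplying each by 2 gives whole numbers: C 2.00, H 3.00
Empirical formula: C2H3
Empirical-formula mass = 27.05 g/mol; 54 ÷ 27.05 ≈ 2, so the molecular formula is C4H6.

C4H6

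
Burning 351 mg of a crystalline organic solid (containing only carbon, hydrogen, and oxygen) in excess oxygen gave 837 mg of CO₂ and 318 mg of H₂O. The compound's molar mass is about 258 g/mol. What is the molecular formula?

mol C = 0.837 g CO₂ ÷ 44.009 g/mol = 0.01902 mol
mol H = 2 × 0.318 g H₂O ÷ 18.015 g/mol = 0.03530 mol
mass O = 0.351 − (0.2284 + 0.03559) = 0.08698 g → mol O = 0.08698 ÷ 15.999 = 0.005436 mol
Divide by the smallest (0.005436 mol): C 3.498, H 6.494, O 1.000
Multiplying each by 2 gives whole numbers: C 7.00, H 12.99, O 2.00
Empirical formula: C7H13O2
Empirical-formula mass = 129.18 g/mol; 258 ÷ 129.18 ≈ 2, so the molecular formula is C14H26O4.

C14H26O4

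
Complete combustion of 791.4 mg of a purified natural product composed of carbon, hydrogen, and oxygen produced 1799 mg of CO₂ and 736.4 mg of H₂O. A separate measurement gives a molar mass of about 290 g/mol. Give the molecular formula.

mol C = 1.799 g CO₂ ÷ 44.009 g/mol = 0.040878 mol
mol H = 2 × 0.7364 g H₂O ÷ 18.015 g/mol = 0.081754 mol
mass O = 0.7914 − (0.49099 + 0.082408) = 0.21801 g → mol O = 0.21801 ÷ 15.999 = 0.013626 mol
Divide by the smallest (0.013626 mol): C 3.000, H 6.000, O 1.000
Empirical formula: C3H6O
Empirical-formula mass = 58.08 g/mol; 290 ÷ 58.08 ≈ 5, so the molecular formula is C15H30O5.

C15H30O5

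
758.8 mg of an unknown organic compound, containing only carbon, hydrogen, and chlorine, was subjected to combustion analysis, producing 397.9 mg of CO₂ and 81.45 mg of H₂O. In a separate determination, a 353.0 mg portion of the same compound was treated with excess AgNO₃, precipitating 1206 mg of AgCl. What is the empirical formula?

mol C = 0.3979 g CO₂ ÷ 44.009 g/mol = 0.0090413 mol
mol H = 2 × 0.08145 g H₂O ÷ 18.015 g/mol = 0.0090425 mol
From the AgCl data: mol Cl per gram of compound = (1.206 ÷ 143.318) ÷ 0.3530 = 0.023838 mol/g, so in the 0.7588 g combustion sample mol Cl = 0.018088 mol
Divide by the smallest (0.0090413 mol): C 1.000, H 1.000, Cl 2.001

CHCl2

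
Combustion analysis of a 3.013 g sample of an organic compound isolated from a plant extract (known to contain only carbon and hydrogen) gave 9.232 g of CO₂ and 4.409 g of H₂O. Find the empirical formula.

C3H7

mol C = 9.232 g CO₂ ÷ 44.009 g/mol = 0.20978 mol
mol H = 2 × 4.409 g H₂O ÷ 18.015 g/mol = 0.48948 mol
Divide by the smallest (0.20978 mol): C 1.000, H 2.333
Multiplying each by 3 gives whole numbers: C 3.00, H 7.00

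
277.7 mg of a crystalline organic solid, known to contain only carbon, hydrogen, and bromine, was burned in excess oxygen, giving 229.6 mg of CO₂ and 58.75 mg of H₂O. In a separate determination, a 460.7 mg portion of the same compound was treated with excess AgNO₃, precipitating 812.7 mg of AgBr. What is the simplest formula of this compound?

C4H5Br2

mol C = 0.2296 g CO₂ ÷ 44.009 g/mol = 0.0052171 mol
mol H = 2 × 0.05875 g H₂O ÷ 18.015 g/mol = 0.0065223 mol
From the AgBr data: mol Br per gram of compound = (0.8127 ÷ 187.772) ÷ 0.4607 = 0.0093947 mol/g, so in the 0.2777 g combustion sample mol Br = 0.0026089 mol
Divide by the smallest (0.0026089 mol): C 2.000, H 2.500, Br 1.000
Multiplying each by 2 gives whole numbers: C 4.00, H 5.00, Br 2.00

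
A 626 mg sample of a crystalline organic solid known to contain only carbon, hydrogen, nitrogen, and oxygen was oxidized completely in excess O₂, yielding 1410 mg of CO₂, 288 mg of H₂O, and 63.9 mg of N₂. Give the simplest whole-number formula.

mol C = 1.41 g CO₂ ÷ 44.009 g/mol = 0.03204 mol
mol H = 2 × 0.288 g H₂O ÷ 18.015 g/mol = 0.03197 mol
mol N = 2 × 0.0639 g N₂ ÷ 28.014 g/mol = 0.004562 mol
mass O = 0.626 − (0.3848 + 0.03223 + 0.06390) = 0.1451 g → mol O = 0.1451 ÷ 15.999 = 0.009066 mol
Divide by the smallest (0.004562 mol): C 7.023, H 7.009, N 1.000, O 1.987

C7H7NO2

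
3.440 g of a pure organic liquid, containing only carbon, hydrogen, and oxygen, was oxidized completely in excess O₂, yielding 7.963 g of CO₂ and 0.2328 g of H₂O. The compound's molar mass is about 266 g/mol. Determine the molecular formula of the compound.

C14H2O6

mol C = 7.963 g CO₂ ÷ 44.009 g/mol = 0.18094 mol
mol H = 2 × 0.2328 g H₂O ÷ 18.015 g/mol = 0.025845 mol
mass O = 3.440 − (2.1733 + 0.026052) = 1.2407 g → mol O = 1.2407 ÷ 15.999 = 0.077547 mol
Divide by the smallest (0.025845 mol): C 7.001, H 1.000, O 3.000
Empirical formula: C7HO3
Empirical-formula mass = 133.08 g/mol; 266 ÷ 133.08 ≈ 2, so the molecular formula is C14H2O6.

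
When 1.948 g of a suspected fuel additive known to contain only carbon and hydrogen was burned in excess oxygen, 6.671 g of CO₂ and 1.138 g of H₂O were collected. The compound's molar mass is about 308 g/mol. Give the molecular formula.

mol C = 6.671 g CO₂ ÷ 44.009 g/mol = 0.15158 mol
mol H = 2 × 1.138 g H₂O ÷ 18.015 g/mol = 0.12634 mol
Divide by the smallest (0.12634 mol): C 1.200, H 1.000
Multiplying each by 5 gives whole numbers: C 6.00, H 5.00
Empirical formula: C6H5
Empirical-formula mass = 77.11 g/mol; 308 ÷ 77.11 ≈ 4, so the molecular formula is C24H20.

C24H20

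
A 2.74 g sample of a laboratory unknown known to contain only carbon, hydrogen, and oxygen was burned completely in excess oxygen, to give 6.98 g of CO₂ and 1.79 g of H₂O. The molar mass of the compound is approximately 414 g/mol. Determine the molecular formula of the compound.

C24H30O6

mol C = 6.98 g CO₂ ÷ 44.009 g/mol = 0.1586 mol
mol H = 2 × 1.79 g H₂O ÷ 18.015 g/mol = 0.1987 mol
mass O = 2.74 − (1.905 + 0.2003) = 0.6347 g → mol O = 0.6347 ÷ 15.999 = 0.03967 mol
Divide by the smallest (0.03967 mol): C 3.998, H 5.009, O 1.000
Empirical formula: C4H5O
Empirical-formula mass = 69.08 g/mol; 414 ÷ 69.08 ≈ 6, so the molecular formula is C24H30O6.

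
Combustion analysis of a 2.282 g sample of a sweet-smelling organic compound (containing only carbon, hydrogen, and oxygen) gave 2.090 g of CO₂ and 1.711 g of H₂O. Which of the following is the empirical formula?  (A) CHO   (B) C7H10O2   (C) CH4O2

(C) CH4O2

mol C = 2.090 g CO₂ ÷ 44.009 g/mol = 0.047490 mol
mol H = 2 × 1.711 g H₂O ÷ 18.015 g/mol = 0.18995 mol
mass O = 2.282 − (0.57041 + 0.19147) = 1.5201 g → mol O = 1.5201 ÷ 15.999 = 0.095014 mol
Divide by the smallest (0.047490 mol): C 1.000, H 4.000, O 2.001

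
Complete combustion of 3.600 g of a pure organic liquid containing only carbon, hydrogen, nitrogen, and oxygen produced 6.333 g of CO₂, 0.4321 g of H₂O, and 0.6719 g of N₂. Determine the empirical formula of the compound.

mol C = 6.333 g CO₂ ÷ 44.009 g/mol = 0.14390 mol
mol H = 2 × 0.4321 g H₂O ÷ 18.015 g/mol = 0.047971 mol
mol N = 2 × 0.6719 g N₂ ÷ 28.014 g/mol = 0.047969 mol
mass O = 3.600 − (1.7284 + 0.048355 + 0.67190) = 1.1513 g → mol O = 1.1513 ÷ 15.999 = 0.071963 mol
Divide by the smallest (0.047969 mol): C 3.000, H 1.000, N 1.000, O 1.500
Multiplying each by 2 gives whole numbers: C 6.00, H 2.00, N 2.00, O 3.00

C6H2N2O3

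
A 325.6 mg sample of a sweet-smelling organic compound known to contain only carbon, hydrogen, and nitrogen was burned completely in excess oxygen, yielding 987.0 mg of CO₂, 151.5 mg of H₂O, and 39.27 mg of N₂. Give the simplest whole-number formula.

mol C = 0.9870 g CO₂ ÷ 44.009 g/mol = 0.022427 mol
mol H = 2 × 0.1515 g H₂O ÷ 18.015 g/mol = 0.016819 mol
mol N = 2 × 0.03927 g N₂ ÷ 28.014 g/mol = 0.0028036 mol
Divide by the smallest (0.0028036 mol): C 7.999, H 5.999, N 1.000

C8H6N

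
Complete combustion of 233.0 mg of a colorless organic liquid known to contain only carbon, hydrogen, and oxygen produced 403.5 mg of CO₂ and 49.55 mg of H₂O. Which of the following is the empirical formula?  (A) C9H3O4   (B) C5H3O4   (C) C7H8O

(B) C5H3O4

mol C = 0.4035 g CO₂ ÷ 44.009 g/mol = 0.0091686 mol
mol H = 2 × 0.04955 g H₂O ÷ 18.015 g/mol = 0.0055010 mol
mass O = 0.2330 − (0.11012 + 0.0055450) = 0.11733 g → mol O = 0.11733 ÷ 15.999 = 0.0073337 mol
Divide by the smallest (0.0055010 mol): C 1.667, H 1.000, O 1.333
Multiplying each by 3 gives whole numbers: C 5.00, H 3.00, O 4.00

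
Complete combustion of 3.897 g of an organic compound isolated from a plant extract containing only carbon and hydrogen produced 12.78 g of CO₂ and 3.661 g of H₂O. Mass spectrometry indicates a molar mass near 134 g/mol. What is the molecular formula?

C10H14

mol C = 12.78 g CO₂ ÷ 44.009 g/mol = 0.29040 mol
mol H = 2 × 3.661 g H₂O ÷ 18.015 g/mol = 0.40644 mol
Divide by the smallest (0.29040 mol): C 1.000, H 1.400
Multiplying each by 5 gives whole numbers: C 5.00, H 7.00
Empirical formula: C5H7
Empirical-formula mass = 67.11 g/mol; 134 ÷ 67.11 ≈ 2, so the molecular formula is C10H14.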